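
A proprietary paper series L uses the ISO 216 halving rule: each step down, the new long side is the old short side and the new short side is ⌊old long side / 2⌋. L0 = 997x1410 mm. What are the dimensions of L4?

249 × 352 mm

L1: ⌊1410/2⌋ × 997 = 705 × 997 mm
L2: ⌊997/2⌋ × 705 = 498 × 705 mm
L3: ⌊705/2⌋ × 498 = 352 × 498 mm
L4: ⌊498/2⌋ × 352 = 249 × 352 mm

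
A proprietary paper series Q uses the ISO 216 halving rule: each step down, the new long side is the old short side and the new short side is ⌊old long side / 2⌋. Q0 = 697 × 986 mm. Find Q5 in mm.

123 × 174 mm

Q1: ⌊986/2⌋ × 697 = 493 × 697 mm
Q2: ⌊697/2⌋ × 493 = 348 × 493 mm
Q3: ⌊493/2⌋ × 348 = 246 × 348 mm
Q4: ⌊348/2⌋ × 246 = 174 × 246 mm
Q5: ⌊246/2⌋ × 174 = 123 × 174 mm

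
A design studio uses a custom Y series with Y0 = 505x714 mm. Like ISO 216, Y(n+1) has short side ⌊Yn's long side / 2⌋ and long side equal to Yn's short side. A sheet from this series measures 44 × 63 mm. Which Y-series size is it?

Y0: 505 × 714 mm
Y1: 357 × 505 mm
Y2: 252 × 357 mm
Y3: 178 × 252 mm
Y4: 126 × 178 mm
Y5: 89 × 126 mm
Y6: 63 × 89 mm
Y7: 44 × 63 mm
Y8: 31 × 44 mm
→ matches Y7.

Y7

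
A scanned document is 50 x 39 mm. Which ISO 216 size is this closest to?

Aspect ratio 50/39 ≈ 1.282 (ISO target is √2 ≈ 1.414).
In the A-series (A0 area = 1 m²): A9 = 37 × 52 mm.
Off by 4 mm total — nearest standard size.

A9 (37 × 52 mm)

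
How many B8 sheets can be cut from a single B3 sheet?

32

B3 = 353 × 500 mm; B8 = 62 × 88 mm.
Each halving step doubles the count; 5 steps from B3 to B8.
2^5 = 32.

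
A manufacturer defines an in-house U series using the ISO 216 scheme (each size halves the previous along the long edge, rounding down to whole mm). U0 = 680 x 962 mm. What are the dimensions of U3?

240 × 340 mm

U1: ⌊962/2⌋ × 680 = 481 × 680 mm
U2: ⌊680/2⌋ × 481 = 340 × 481 mm
U3: ⌊481/2⌋ × 340 = 240 × 340 mm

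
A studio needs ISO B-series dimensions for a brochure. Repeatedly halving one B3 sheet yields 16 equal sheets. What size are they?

16 = 2^4, so 4 halving steps.
B3 → B4 → … → B7 after 4 steps.

B7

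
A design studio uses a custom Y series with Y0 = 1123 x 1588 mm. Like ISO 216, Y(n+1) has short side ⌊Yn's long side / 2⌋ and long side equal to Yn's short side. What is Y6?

Y1: ⌊1588/2⌋ × 1123 = 794 × 1123 mm
Y2: ⌊1123/2⌋ × 794 = 561 × 794 mm
Y3: ⌊794/2⌋ × 561 = 397 × 561 mm
Y4: ⌊561/2⌋ × 397 = 280 × 397 mm
Y5: ⌊397/2⌋ × 280 = 198 × 280 mm
Y6: ⌊280/2⌋ × 198 = 140 × 198 mm

140 × 198 mm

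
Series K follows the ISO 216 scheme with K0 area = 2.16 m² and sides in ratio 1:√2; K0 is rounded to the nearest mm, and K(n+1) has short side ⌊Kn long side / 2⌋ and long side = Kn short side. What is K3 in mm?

Let K0's short side be w mm. w · w√2 = 2.16 m² = 2,160,000 mm², so w ≈ 1235.9 mm and w√2 ≈ 1747.8 mm → K0 = 1236 × 1748 mm.
K1: ⌊1748/2⌋ × 1236 = 874 × 1236 mm
K2: ⌊1236/2⌋ × 874 = 618 × 874 mm
K3: ⌊874/2⌋ × 618 = 437 × 618 mm

437 × 618 mm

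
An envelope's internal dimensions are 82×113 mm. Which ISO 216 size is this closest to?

C7 (81 × 114 mm)

Aspect ratio 113/82 ≈ 1.378 (ISO target is √2 ≈ 1.414).
In the C-series (envelope sizes, between A and B): C7 = 81 × 114 mm.
Off by 2 mm total — nearest standard size.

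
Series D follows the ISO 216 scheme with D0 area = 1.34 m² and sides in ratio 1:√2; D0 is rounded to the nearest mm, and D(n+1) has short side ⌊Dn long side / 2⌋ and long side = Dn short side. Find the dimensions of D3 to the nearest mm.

Let D0's short side be w mm. w · w√2 = 1.34 m² = 1,340,000 mm², so w ≈ 973.4 mm and w√2 ≈ 1376.6 mm → D0 = 973 × 1377 mm.
D1: ⌊1377/2⌋ × 973 = 688 × 973 mm
D2: ⌊973/2⌋ × 688 = 486 × 688 mm
D3: ⌊688/2⌋ × 486 = 344 × 486 mm

344 × 486 mm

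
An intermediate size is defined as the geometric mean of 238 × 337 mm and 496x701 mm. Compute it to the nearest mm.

344 × 486 mm

Short side: √(238 · 496) = √118048 ≈ 343.6 → 344 mm
Long side: √(337 · 701) = √236237 ≈ 486.0 → 486 mm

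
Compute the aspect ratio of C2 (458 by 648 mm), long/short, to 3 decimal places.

648 / 458 = 1.415
Matches √2 ≈ 1.414 — the ISO 216 defining ratio.

1.415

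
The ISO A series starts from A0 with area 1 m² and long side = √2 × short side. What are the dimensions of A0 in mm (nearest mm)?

Let the short side be w mm. Then the long side is w√2 and w · w√2 = 10⁶ mm².
w² = 10⁶/√2, so w = 1000 / 2^(1/4) ≈ 840.9 mm; long side = 1000 · 2^(1/4) ≈ 1189.2 mm.

841 × 1189 mm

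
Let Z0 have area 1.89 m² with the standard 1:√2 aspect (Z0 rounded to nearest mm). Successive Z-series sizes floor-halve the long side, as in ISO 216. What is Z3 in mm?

Let Z0's short side be w mm. w · w√2 = 1.89 m² = 1,890,000 mm², so w ≈ 1156.0 mm and w√2 ≈ 1634.9 mm → Z0 = 1156 × 1635 mm.
Z1: ⌊1635/2⌋ × 1156 = 817 × 1156 mm
Z2: ⌊1156/2⌋ × 817 = 578 × 817 mm
Z3: ⌊817/2⌋ × 578 = 408 × 578 mm

408 × 578 mm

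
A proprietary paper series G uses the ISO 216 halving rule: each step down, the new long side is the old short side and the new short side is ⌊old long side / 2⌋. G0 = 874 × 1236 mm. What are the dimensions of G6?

109 × 154 mm

G1 = 618 × 874 mm (from G0 by 1 halving).
G2: ⌊874/2⌋ × 618 = 437 × 618 mm
G3: ⌊618/2⌋ × 437 = 309 × 437 mm
G4: ⌊437/2⌋ × 309 = 218 × 309 mm
G5: ⌊309/2⌋ × 218 = 154 × 218 mm
G6: ⌊218/2⌋ × 154 = 109 × 154 mm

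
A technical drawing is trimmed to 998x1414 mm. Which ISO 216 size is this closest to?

B0 (1000 × 1414 mm)

Aspect ratio 1414/998 ≈ 1.417 — close to the ISO √2 ≈ 1.414.
In the B-series (B0 = 1000 × 1414 mm): B0 = 1000 × 1414 mm.
Off by 2 mm total — nearest standard size.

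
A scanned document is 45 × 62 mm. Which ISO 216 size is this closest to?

B9 (44 × 62 mm)

Aspect ratio 62/45 ≈ 1.378 (ISO target is √2 ≈ 1.414).
In the B-series (B0 = 1000 × 1414 mm): B9 = 44 × 62 mm.
Off by 1 mm total — nearest standard size.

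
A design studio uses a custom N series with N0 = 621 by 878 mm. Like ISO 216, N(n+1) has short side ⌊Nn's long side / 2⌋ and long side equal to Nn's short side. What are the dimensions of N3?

N1: ⌊878/2⌋ × 621 = 439 × 621 mm
N2: ⌊621/2⌋ × 439 = 310 × 439 mm
N3: ⌊439/2⌋ × 310 = 219 × 310 mm

219 × 310 mm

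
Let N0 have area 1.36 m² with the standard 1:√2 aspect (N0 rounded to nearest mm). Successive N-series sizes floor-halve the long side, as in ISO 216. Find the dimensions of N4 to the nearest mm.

Let N0's short side be w mm. w · w√2 = 1.36 m² = 1,360,000 mm², so w ≈ 980.6 mm and w√2 ≈ 1386.8 mm → N0 = 981 × 1387 mm.
N1: ⌊1387/2⌋ × 981 = 693 × 981 mm
N2: ⌊981/2⌋ × 693 = 490 × 693 mm
N3: ⌊693/2⌋ × 490 = 346 × 490 mm
N4: ⌊490/2⌋ × 346 = 245 × 346 mm

245 × 346 mm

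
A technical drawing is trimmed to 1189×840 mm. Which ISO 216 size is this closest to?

Aspect ratio 1189/840 ≈ 1.415 — close to the ISO √2 ≈ 1.414.
In the A-series (A0 area = 1 m²): A0 = 841 × 1189 mm.
Off by 1 mm total — nearest standard size.

A0 (841 × 1189 mm)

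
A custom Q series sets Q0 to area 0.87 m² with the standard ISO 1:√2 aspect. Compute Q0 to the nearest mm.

784 × 1109 mm

Let the short side be w mm. Then w · w√2 = 0.87 m² = 870,000 mm².
w² = 870,000/√2, so w ≈ 784.3 mm; long side = w√2 ≈ 1109.2 mm.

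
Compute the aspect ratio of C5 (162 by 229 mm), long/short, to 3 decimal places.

229 / 162 = 1.414
Matches √2 ≈ 1.414 — the ISO 216 defining ratio.

1.414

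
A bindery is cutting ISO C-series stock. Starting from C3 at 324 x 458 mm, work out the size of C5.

162 × 229 mm

C4: ⌊458/2⌋ × 324 = 229 × 324 mm
C5: ⌊324/2⌋ × 229 = 162 × 229 mm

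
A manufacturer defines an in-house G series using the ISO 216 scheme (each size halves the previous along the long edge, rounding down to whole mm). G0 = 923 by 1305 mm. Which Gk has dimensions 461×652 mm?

G0: 923 × 1305 mm
G1: 652 × 923 mm
G2: 461 × 652 mm
G3: 326 × 461 mm
→ matches G2.

G2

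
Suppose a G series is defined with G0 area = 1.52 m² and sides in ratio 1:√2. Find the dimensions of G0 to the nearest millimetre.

1037 × 1466 mm

Let the short side be w mm. Then w · w√2 = 1.52 m² = 1,520,000 mm².
w² = 1,520,000/√2, so w ≈ 1036.7 mm; long side = w√2 ≈ 1466.2 mm.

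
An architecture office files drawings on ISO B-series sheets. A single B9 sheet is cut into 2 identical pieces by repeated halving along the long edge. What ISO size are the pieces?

B10

2 = 2^1, so 1 halving step.
B9 → B10 → … → B10 after 1 step.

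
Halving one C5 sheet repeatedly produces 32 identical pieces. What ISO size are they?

32 = 2^5, so 5 halving steps.
C5 → C6 → … → C10 after 5 steps.

C10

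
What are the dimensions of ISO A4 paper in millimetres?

A0 = 841 × 1189 mm (A0 has area 1 m², aspect 1:√2).
A1: ⌊1189/2⌋ × 841 = 594 × 841 mm
A2: ⌊841/2⌋ × 594 = 420 × 594 mm
A3: ⌊594/2⌋ × 420 = 297 × 420 mm
A4: ⌊420/2⌋ × 297 = 210 × 297 mm

210 × 297 mm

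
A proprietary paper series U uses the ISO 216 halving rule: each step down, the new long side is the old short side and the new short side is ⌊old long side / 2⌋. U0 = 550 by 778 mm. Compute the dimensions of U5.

97 × 137 mm

U1: ⌊778/2⌋ × 550 = 389 × 550 mm
U2: ⌊550/2⌋ × 389 = 275 × 389 mm
U3: ⌊389/2⌋ × 275 = 194 × 275 mm
U4: ⌊275/2⌋ × 194 = 137 × 194 mm
U5: ⌊194/2⌋ × 137 = 97 × 137 mm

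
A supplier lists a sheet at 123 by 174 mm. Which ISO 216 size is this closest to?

Aspect ratio 174/123 ≈ 1.415 — close to the ISO √2 ≈ 1.414.
In the B-series (B0 = 1000 × 1414 mm): B6 = 125 × 176 mm.
Off by 4 mm total — nearest standard size.

B6 (125 × 176 mm)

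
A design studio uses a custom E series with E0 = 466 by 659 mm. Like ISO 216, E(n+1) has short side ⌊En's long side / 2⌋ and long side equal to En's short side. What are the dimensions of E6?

58 × 82 mm

E1: ⌊659/2⌋ × 466 = 329 × 466 mm
E2: ⌊466/2⌋ × 329 = 233 × 329 mm
E3: ⌊329/2⌋ × 233 = 164 × 233 mm
E4: ⌊233/2⌋ × 164 = 116 × 164 mm
E5: ⌊164/2⌋ × 116 = 82 × 116 mm
E6: ⌊116/2⌋ × 82 = 58 × 82 mm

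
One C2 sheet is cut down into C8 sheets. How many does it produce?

64

C2 = 458 × 648 mm; C8 = 57 × 81 mm.
Each halving step doubles the count; 6 steps from C2 to C8.
2^6 = 64.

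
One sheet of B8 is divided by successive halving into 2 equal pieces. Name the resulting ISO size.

2 = 2^1, so 1 halving step.
B8 → B9 → … → B9 after 1 step.

B9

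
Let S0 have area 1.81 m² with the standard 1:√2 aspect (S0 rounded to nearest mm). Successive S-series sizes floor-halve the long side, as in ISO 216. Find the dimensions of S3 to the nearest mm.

400 × 565 mm

Let S0's short side be w mm. w · w√2 = 1.81 m² = 1,810,000 mm², so w ≈ 1131.3 mm and w√2 ≈ 1599.9 mm → S0 = 1131 × 1600 mm.
S1: ⌊1600/2⌋ × 1131 = 800 × 1131 mm
S2: ⌊1131/2⌋ × 800 = 565 × 800 mm
S3: ⌊800/2⌋ × 565 = 400 × 565 mm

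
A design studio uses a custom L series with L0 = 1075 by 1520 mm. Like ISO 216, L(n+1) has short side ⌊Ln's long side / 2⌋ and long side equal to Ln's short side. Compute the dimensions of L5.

L1: ⌊1520/2⌋ × 1075 = 760 × 1075 mm
L2: ⌊1075/2⌋ × 760 = 537 × 760 mm
L3: ⌊760/2⌋ × 537 = 380 × 537 mm
L4: ⌊537/2⌋ × 380 = 268 × 380 mm
L5: ⌊380/2⌋ × 268 = 190 × 268 mm

190 × 268 mm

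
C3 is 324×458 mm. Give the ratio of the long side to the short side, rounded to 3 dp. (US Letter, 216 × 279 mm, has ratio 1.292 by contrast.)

458 / 324 = 1.414
Matches √2 ≈ 1.414 — the ISO 216 defining ratio.

1.414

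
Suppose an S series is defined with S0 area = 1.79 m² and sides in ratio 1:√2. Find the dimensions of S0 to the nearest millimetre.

1125 × 1591 mm

Let the short side be w mm. Then w · w√2 = 1.79 m² = 1,790,000 mm².
w² = 1,790,000/√2, so w ≈ 1125.0 mm; long side = w√2 ≈ 1591.1 mm.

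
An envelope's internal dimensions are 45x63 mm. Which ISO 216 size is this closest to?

Aspect ratio 63/45 ≈ 1.400 — close to the ISO √2 ≈ 1.414.
In the B-series (B0 = 1000 × 1414 mm): B9 = 44 × 62 mm.
Off by 2 mm total — nearest standard size.

B9 (44 × 62 mm)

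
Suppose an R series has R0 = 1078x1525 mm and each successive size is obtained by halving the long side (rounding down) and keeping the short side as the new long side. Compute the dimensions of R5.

R1: ⌊1525/2⌋ × 1078 = 762 × 1078 mm
R2: ⌊1078/2⌋ × 762 = 539 × 762 mm
R3: ⌊762/2⌋ × 539 = 381 × 539 mm
R4: ⌊539/2⌋ × 381 = 269 × 381 mm
R5: ⌊381/2⌋ × 269 = 190 × 269 mm

190 × 269 mm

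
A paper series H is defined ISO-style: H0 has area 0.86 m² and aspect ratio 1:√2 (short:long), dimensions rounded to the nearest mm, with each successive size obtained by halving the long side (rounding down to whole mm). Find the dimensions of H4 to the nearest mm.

195 × 275 mm

Let H0's short side be w mm. w · w√2 = 0.86 m² = 860,000 mm², so w ≈ 779.8 mm and w√2 ≈ 1102.8 mm → H0 = 780 × 1103 mm.
H1: ⌊1103/2⌋ × 780 = 551 × 780 mm
H2: ⌊780/2⌋ × 551 = 390 × 551 mm
H3: ⌊551/2⌋ × 390 = 275 × 390 mm
H4: ⌊390/2⌋ × 275 = 195 × 275 mm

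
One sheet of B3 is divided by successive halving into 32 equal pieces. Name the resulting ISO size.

32 = 2^5, so 5 halving steps.
B3 → B4 → … → B8 after 5 steps.

B8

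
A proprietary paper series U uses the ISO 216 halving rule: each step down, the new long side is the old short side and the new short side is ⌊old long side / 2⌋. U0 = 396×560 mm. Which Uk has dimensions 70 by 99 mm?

U0: 396 × 560 mm
U1: 280 × 396 mm
U2: 198 × 280 mm
U3: 140 × 198 mm
U4: 99 × 140 mm
U5: 70 × 99 mm
U6: 49 × 70 mm
→ matches U5.

U5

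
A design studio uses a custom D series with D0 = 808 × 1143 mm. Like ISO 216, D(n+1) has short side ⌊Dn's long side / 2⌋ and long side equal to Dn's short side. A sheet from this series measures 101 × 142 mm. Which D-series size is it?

D0: 808 × 1143 mm
D1: 571 × 808 mm
D2: 404 × 571 mm
D3: 285 × 404 mm
D4: 202 × 285 mm
D5: 142 × 202 mm
D6: 101 × 142 mm
D7: 71 × 101 mm
→ matches D6.

D6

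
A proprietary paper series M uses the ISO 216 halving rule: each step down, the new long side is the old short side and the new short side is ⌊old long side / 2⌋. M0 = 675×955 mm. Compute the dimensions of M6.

84 × 119 mm

M1 = 477 × 675 mm (from M0 by 1 halving).
M2: ⌊675/2⌋ × 477 = 337 × 477 mm
M3: ⌊477/2⌋ × 337 = 238 × 337 mm
M4: ⌊337/2⌋ × 238 = 168 × 238 mm
M5: ⌊238/2⌋ × 168 = 119 × 168 mm
M6: ⌊168/2⌋ × 119 = 84 × 119 mm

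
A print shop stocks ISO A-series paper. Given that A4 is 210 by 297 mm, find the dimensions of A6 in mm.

A5: ⌊297/2⌋ × 210 = 148 × 210 mm
A6: ⌊210/2⌋ × 148 = 105 × 148 mm

105 × 148 mm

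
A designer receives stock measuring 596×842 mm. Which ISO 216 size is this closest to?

A1 (594 × 841 mm)

Aspect ratio 842/596 ≈ 1.413 — close to the ISO √2 ≈ 1.414.
In the A-series (A0 area = 1 m²): A1 = 594 × 841 mm.
Off by 3 mm total — nearest standard size.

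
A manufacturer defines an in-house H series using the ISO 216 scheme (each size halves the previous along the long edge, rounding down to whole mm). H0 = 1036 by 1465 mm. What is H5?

H1: ⌊1465/2⌋ × 1036 = 732 × 1036 mm
H2: ⌊1036/2⌋ × 732 = 518 × 732 mm
H3: ⌊732/2⌋ × 518 = 366 × 518 mm
H4: ⌊518/2⌋ × 366 = 259 × 366 mm
H5: ⌊366/2⌋ × 259 = 183 × 259 mm

183 × 259 mm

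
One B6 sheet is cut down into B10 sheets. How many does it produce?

16

Each ISO step halves the sheet: 1 × B6 → 2 × B7 → 4 × B8 → 8 × B9 → …
From B6 to B10 is 4 halving steps: 2^4 = 16.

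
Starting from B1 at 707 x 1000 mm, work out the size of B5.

B2: ⌊1000/2⌋ × 707 = 500 × 707 mm
B3: ⌊707/2⌋ × 500 = 353 × 500 mm
B4: ⌊500/2⌋ × 353 = 250 × 353 mm
B5: ⌊353/2⌋ × 250 = 176 × 250 mm

176 × 250 mm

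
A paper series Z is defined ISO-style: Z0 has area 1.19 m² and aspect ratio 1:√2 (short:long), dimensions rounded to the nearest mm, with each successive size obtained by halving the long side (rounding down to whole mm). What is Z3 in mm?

324 × 458 mm

Let Z0's short side be w mm. w · w√2 = 1.19 m² = 1,190,000 mm², so w ≈ 917.3 mm and w√2 ≈ 1297.3 mm → Z0 = 917 × 1297 mm.
Z1: ⌊1297/2⌋ × 917 = 648 × 917 mm
Z2: ⌊917/2⌋ × 648 = 458 × 648 mm
Z3: ⌊648/2⌋ × 458 = 324 × 458 mm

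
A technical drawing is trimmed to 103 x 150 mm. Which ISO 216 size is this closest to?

A6 (105 × 148 mm)

Aspect ratio 150/103 ≈ 1.456 (ISO target is √2 ≈ 1.414).
In the A-series (A0 area = 1 m²): A6 = 105 × 148 mm.
Off by 4 mm total — nearest standard size.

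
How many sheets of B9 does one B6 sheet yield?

8

B6 = 125 × 176 mm; B9 = 44 × 62 mm.
Each halving step doubles the count; 3 steps from B6 to B9.
2^3 = 8.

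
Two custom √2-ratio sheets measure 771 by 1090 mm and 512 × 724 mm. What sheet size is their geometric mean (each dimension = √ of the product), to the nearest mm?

628 × 888 mm

Short side: √(771 · 512) = √394752 ≈ 628.3 → 628 mm
Long side: √(1090 · 724) = √789160 ≈ 888.3 → 888 mm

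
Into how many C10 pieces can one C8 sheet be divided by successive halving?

Each ISO step halves the sheet: 1 × C8 → 2 × C9 → 4 × C10
From C8 to C10 is 2 halving steps: 2^2 = 4.

4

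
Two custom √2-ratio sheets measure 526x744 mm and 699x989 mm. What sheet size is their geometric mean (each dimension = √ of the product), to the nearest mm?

Short side: √(526 · 699) = √367674 ≈ 606.4 → 606 mm
Long side: √(744 · 989) = √735816 ≈ 857.8 → 858 mm

606 × 858 mm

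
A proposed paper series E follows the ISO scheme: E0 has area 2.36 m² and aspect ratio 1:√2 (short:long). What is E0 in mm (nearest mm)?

Let the short side be w mm. Then w · w√2 = 2.36 m² = 2,360,000 mm².
w² = 2,360,000/√2, so w ≈ 1291.8 mm; long side = w√2 ≈ 1826.9 mm.

1292 × 1827 mm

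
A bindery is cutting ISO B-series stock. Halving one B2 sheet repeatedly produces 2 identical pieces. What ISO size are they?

2 = 2^1, so 1 halving step.
B2 → B3 → … → B3 after 1 step.

B3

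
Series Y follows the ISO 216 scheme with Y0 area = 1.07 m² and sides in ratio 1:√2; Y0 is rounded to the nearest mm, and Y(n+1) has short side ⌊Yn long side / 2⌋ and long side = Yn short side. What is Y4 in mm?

217 × 307 mm

Let Y0's short side be w mm. w · w√2 = 1.07 m² = 1,070,000 mm², so w ≈ 869.8 mm and w√2 ≈ 1230.1 mm → Y0 = 870 × 1230 mm.
Y1: ⌊1230/2⌋ × 870 = 615 × 870 mm
Y2: ⌊870/2⌋ × 615 = 435 × 615 mm
Y3: ⌊615/2⌋ × 435 = 307 × 435 mm
Y4: ⌊435/2⌋ × 307 = 217 × 307 mm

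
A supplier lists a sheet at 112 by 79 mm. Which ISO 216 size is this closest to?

C7 (81 × 114 mm)

Aspect ratio 112/79 ≈ 1.418 — close to the ISO √2 ≈ 1.414.
In the C-series (envelope sizes, between A and B): C7 = 81 × 114 mm.
Off by 4 mm total — nearest standard size.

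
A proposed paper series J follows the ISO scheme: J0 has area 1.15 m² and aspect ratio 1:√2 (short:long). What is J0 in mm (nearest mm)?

Let the short side be w mm. Then w · w√2 = 1.15 m² = 1,150,000 mm².
w² = 1,150,000/√2, so w ≈ 901.8 mm; long side = w√2 ≈ 1275.3 mm.

902 × 1275 mm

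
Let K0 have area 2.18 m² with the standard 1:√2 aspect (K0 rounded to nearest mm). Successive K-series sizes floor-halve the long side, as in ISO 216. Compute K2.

Let K0's short side be w mm. w · w√2 = 2.18 m² = 2,180,000 mm², so w ≈ 1241.6 mm and w√2 ≈ 1755.8 mm → K0 = 1242 × 1756 mm.
K1: ⌊1756/2⌋ × 1242 = 878 × 1242 mm
K2: ⌊1242/2⌋ × 878 = 621 × 878 mm

621 × 878 mm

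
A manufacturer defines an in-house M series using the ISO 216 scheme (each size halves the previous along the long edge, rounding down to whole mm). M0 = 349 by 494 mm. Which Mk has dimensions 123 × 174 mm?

M0: 349 × 494 mm
M1: 247 × 349 mm
M2: 174 × 247 mm
M3: 123 × 174 mm
M4: 87 × 123 mm
→ matches M3.

M3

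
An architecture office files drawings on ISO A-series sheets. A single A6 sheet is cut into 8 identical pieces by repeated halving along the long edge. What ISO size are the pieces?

8 = 2^3, so 3 halving steps.
A6 → A7 → … → A9 after 3 steps.

A9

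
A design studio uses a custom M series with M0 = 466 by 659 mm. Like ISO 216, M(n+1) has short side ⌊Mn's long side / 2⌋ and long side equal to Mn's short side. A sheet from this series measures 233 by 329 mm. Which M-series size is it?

M0: 466 × 659 mm
M1: 329 × 466 mm
M2: 233 × 329 mm
M3: 164 × 233 mm
→ matches M2.

M2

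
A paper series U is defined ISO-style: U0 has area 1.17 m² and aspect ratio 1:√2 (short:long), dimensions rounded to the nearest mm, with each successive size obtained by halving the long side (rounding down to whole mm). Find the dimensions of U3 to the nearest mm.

321 × 455 mm

Let U0's short side be w mm. w · w√2 = 1.17 m² = 1,170,000 mm², so w ≈ 909.6 mm and w√2 ≈ 1286.3 mm → U0 = 910 × 1286 mm.
U1: ⌊1286/2⌋ × 910 = 643 × 910 mm
U2: ⌊910/2⌋ × 643 = 455 × 643 mm
U3: ⌊643/2⌋ × 455 = 321 × 455 mm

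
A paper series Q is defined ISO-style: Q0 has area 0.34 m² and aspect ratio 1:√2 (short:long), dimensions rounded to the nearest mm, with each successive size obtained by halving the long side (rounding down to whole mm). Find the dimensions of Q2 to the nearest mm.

Let Q0's short side be w mm. w · w√2 = 0.34 m² = 340,000 mm², so w ≈ 490.3 mm and w√2 ≈ 693.4 mm → Q0 = 490 × 693 mm.
Q1: ⌊693/2⌋ × 490 = 346 × 490 mm
Q2: ⌊490/2⌋ × 346 = 245 × 346 mm

245 × 346 mm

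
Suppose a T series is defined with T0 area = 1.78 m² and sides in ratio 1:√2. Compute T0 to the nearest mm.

1122 × 1587 mm

Let the short side be w mm. Then w · w√2 = 1.78 m² = 1,780,000 mm².
w² = 1,780,000/√2, so w ≈ 1121.9 mm; long side = w√2 ≈ 1586.6 mm.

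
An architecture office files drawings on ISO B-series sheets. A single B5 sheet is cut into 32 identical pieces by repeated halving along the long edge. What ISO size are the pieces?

32 = 2^5, so 5 halving steps.
B5 → B6 → … → B10 after 5 steps.

B10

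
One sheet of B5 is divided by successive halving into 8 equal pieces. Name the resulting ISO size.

8 = 2^3, so 3 halving steps.
B5 → B6 → … → B8 after 3 steps.

B8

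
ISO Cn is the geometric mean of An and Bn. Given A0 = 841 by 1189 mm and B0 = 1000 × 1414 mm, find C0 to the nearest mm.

917 × 1297 mm

Short side: √(841 · 1000) = √841000 ≈ 917.1 → 917 mm
Long side: √(1189 · 1414) = √1681246 ≈ 1296.6 → 1297 mm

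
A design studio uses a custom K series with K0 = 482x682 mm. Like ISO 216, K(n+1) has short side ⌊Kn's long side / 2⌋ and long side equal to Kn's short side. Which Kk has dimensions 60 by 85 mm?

K6

K0: 482 × 682 mm
K1: 341 × 482 mm
K2: 241 × 341 mm
K3: 170 × 241 mm
K4: 120 × 170 mm
K5: 85 × 120 mm
K6: 60 × 85 mm
K7: 42 × 60 mm
→ matches K6.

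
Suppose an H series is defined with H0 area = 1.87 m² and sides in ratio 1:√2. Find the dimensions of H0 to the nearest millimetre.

Let the short side be w mm. Then w · w√2 = 1.87 m² = 1,870,000 mm².
w² = 1,870,000/√2, so w ≈ 1149.9 mm; long side = w√2 ≈ 1626.2 mm.

1150 × 1626 mm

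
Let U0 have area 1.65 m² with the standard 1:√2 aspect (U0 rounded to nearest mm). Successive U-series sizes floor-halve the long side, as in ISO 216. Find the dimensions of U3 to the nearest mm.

382 × 540 mm

Let U0's short side be w mm. w · w√2 = 1.65 m² = 1,650,000 mm², so w ≈ 1080.2 mm and w√2 ≈ 1527.6 mm → U0 = 1080 × 1528 mm.
U1: ⌊1528/2⌋ × 1080 = 764 × 1080 mm
U2: ⌊1080/2⌋ × 764 = 540 × 764 mm
U3: ⌊764/2⌋ × 540 = 382 × 540 mm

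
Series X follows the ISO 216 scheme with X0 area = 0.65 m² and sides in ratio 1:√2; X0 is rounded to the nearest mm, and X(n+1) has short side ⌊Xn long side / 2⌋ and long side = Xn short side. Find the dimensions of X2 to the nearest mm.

339 × 479 mm

Let X0's short side be w mm. w · w√2 = 0.65 m² = 650,000 mm², so w ≈ 678.0 mm and w√2 ≈ 958.8 mm → X0 = 678 × 959 mm.
X1: ⌊959/2⌋ × 678 = 479 × 678 mm
X2: ⌊678/2⌋ × 479 = 339 × 479 mm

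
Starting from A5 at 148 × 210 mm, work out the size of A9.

A6: ⌊210/2⌋ × 148 = 105 × 148 mm
A7: ⌊148/2⌋ × 105 = 74 × 105 mm
A8: ⌊105/2⌋ × 74 = 52 × 74 mm
A9: ⌊74/2⌋ × 52 = 37 × 52 mm

37 × 52 mm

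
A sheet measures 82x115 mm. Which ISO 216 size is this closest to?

C7 (81 × 114 mm)

Aspect ratio 115/82 ≈ 1.402 — close to the ISO √2 ≈ 1.414.
In the C-series (envelope sizes, between A and B): C7 = 81 × 114 mm.
Off by 2 mm total — nearest standard size.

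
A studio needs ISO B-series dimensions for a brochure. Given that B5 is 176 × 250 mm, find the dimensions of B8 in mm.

62 × 88 mm

B6: ⌊250/2⌋ × 176 = 125 × 176 mm
B7: ⌊176/2⌋ × 125 = 88 × 125 mm
B8: ⌊125/2⌋ × 88 = 62 × 88 mm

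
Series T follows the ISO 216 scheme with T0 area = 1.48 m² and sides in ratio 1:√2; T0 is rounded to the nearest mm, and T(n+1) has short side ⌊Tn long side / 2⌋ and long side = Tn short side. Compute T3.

361 × 511 mm

Let T0's short side be w mm. w · w√2 = 1.48 m² = 1,480,000 mm², so w ≈ 1023.0 mm and w√2 ≈ 1446.7 mm → T0 = 1023 × 1447 mm.
T1: ⌊1447/2⌋ × 1023 = 723 × 1023 mm
T2: ⌊1023/2⌋ × 723 = 511 × 723 mm
T3: ⌊723/2⌋ × 511 = 361 × 511 mm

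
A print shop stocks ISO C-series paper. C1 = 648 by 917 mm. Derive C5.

162 × 229 mm

C2: ⌊917/2⌋ × 648 = 458 × 648 mm
C3: ⌊648/2⌋ × 458 = 324 × 458 mm
C4: ⌊458/2⌋ × 324 = 229 × 324 mm
C5: ⌊324/2⌋ × 229 = 162 × 229 mm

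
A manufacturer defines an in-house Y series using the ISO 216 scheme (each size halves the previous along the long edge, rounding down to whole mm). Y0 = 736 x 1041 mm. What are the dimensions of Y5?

Y1 = 520 × 736 mm (from Y0 by 1 halving).
Y2: ⌊736/2⌋ × 520 = 368 × 520 mm
Y3: ⌊520/2⌋ × 368 = 260 × 368 mm
Y4: ⌊368/2⌋ × 260 = 184 × 260 mm
Y5: ⌊260/2⌋ × 184 = 130 × 184 mm

130 × 184 mm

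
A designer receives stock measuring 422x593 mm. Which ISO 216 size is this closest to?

Aspect ratio 593/422 ≈ 1.405 — close to the ISO √2 ≈ 1.414.
In the A-series (A0 area = 1 m²): A2 = 420 × 594 mm.
Off by 3 mm total — nearest standard size.

A2 (420 × 594 mm)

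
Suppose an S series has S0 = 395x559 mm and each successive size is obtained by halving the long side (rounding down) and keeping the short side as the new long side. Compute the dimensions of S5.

69 × 98 mm

S1: ⌊559/2⌋ × 395 = 279 × 395 mm
S2: ⌊395/2⌋ × 279 = 197 × 279 mm
S3: ⌊279/2⌋ × 197 = 139 × 197 mm
S4: ⌊197/2⌋ × 139 = 98 × 139 mm
S5: ⌊139/2⌋ × 98 = 69 × 98 mm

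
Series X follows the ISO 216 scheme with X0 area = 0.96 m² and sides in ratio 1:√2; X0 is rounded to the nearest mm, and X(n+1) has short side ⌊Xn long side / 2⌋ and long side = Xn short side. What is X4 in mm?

Let X0's short side be w mm. w · w√2 = 0.96 m² = 960,000 mm², so w ≈ 823.9 mm and w√2 ≈ 1165.2 mm → X0 = 824 × 1165 mm.
X1: ⌊1165/2⌋ × 824 = 582 × 824 mm
X2: ⌊824/2⌋ × 582 = 412 × 582 mm
X3: ⌊582/2⌋ × 412 = 291 × 412 mm
X4: ⌊412/2⌋ × 291 = 206 × 291 mm

206 × 291 mm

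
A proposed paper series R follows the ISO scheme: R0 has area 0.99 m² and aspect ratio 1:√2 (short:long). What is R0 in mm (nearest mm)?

837 × 1183 mm

Let the short side be w mm. Then w · w√2 = 0.99 m² = 990,000 mm².
w² = 990,000/√2, so w ≈ 836.7 mm; long side = w√2 ≈ 1183.2 mm.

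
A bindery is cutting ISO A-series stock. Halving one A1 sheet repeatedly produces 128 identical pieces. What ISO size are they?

128 = 2^7, so 7 halving steps.
A1 → A2 → … → A8 after 7 steps.

A8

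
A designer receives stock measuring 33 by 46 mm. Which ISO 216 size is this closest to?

B10 (31 × 44 mm)

Aspect ratio 46/33 ≈ 1.394 (ISO target is √2 ≈ 1.414).
In the B-series (B0 = 1000 × 1414 mm): B10 = 31 × 44 mm.
Off by 4 mm total — nearest standard size.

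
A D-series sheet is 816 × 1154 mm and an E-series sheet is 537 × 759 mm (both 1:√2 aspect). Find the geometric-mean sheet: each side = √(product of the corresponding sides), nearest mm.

662 × 936 mm

Short side: √(816 · 537) = √438192 ≈ 662.0 → 662 mm
Long side: √(1154 · 759) = √875886 ≈ 935.9 → 936 mm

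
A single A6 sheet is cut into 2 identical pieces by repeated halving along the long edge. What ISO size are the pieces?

A7

2 = 2^1, so 1 halving step.
A6 → A7 → … → A7 after 1 step.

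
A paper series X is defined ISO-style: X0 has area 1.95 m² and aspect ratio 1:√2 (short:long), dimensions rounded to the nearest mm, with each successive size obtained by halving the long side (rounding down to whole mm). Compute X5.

Let X0's short side be w mm. w · w√2 = 1.95 m² = 1,950,000 mm², so w ≈ 1174.2 mm and w√2 ≈ 1660.6 mm → X0 = 1174 × 1661 mm.
X1: ⌊1661/2⌋ × 1174 = 830 × 1174 mm
X2: ⌊1174/2⌋ × 830 = 587 × 830 mm
X3: ⌊830/2⌋ × 587 = 415 × 587 mm
X4: ⌊587/2⌋ × 415 = 293 × 415 mm
X5: ⌊415/2⌋ × 293 = 207 × 293 mm

207 × 293 mm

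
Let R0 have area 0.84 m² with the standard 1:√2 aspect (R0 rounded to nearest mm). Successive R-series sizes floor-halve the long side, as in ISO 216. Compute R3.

Let R0's short side be w mm. w · w√2 = 0.84 m² = 840,000 mm², so w ≈ 770.7 mm and w√2 ≈ 1089.9 mm → R0 = 771 × 1090 mm.
R1: ⌊1090/2⌋ × 771 = 545 × 771 mm
R2: ⌊771/2⌋ × 545 = 385 × 545 mm
R3: ⌊545/2⌋ × 385 = 272 × 385 mm

272 × 385 mm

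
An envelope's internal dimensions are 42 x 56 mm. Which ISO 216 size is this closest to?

Aspect ratio 56/42 ≈ 1.333 (ISO target is √2 ≈ 1.414).
In the C-series (envelope sizes, between A and B): C9 = 40 × 57 mm.
Off by 3 mm total — nearest standard size.

C9 (40 × 57 mm)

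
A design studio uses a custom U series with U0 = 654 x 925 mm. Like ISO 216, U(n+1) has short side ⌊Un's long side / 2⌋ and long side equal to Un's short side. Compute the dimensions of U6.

81 × 115 mm

U1 = 462 × 654 mm (from U0 by 1 halving).
U2: ⌊654/2⌋ × 462 = 327 × 462 mm
U3: ⌊462/2⌋ × 327 = 231 × 327 mm
U4: ⌊327/2⌋ × 231 = 163 × 231 mm
U5: ⌊231/2⌋ × 163 = 115 × 163 mm
U6: ⌊163/2⌋ × 115 = 81 × 115 mm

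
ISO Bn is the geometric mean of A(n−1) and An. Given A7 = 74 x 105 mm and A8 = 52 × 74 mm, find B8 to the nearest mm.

Short side: √(74 · 52) = √3848 ≈ 62.0 → 62 mm
Long side: √(105 · 74) = √7770 ≈ 88.1 → 88 mm

62 × 88 mm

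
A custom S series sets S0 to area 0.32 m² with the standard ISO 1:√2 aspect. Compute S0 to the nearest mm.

Let the short side be w mm. Then w · w√2 = 0.32 m² = 320,000 mm².
w² = 320,000/√2, so w ≈ 475.7 mm; long side = w√2 ≈ 672.7 mm.

476 × 673 mm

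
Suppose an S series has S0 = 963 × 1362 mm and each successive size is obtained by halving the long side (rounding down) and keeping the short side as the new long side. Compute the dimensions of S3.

340 × 481 mm

S1: ⌊1362/2⌋ × 963 = 681 × 963 mm
S2: ⌊963/2⌋ × 681 = 481 × 681 mm
S3: ⌊681/2⌋ × 481 = 340 × 481 mm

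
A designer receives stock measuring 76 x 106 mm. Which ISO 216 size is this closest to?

A7 (74 × 105 mm)

Aspect ratio 106/76 ≈ 1.395 (ISO target is √2 ≈ 1.414).
In the A-series (A0 area = 1 m²): A7 = 74 × 105 mm.
Off by 3 mm total — nearest standard size.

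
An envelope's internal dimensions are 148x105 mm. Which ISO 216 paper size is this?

A6 (105 × 148 mm)

Aspect ratio 148/105 ≈ 1.410 — close to the ISO √2 ≈ 1.414.
In the A-series (A0 area = 1 m²): A6 = 105 × 148 mm.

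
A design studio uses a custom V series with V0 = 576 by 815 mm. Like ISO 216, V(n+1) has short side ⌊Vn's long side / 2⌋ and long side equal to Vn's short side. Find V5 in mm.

V1: ⌊815/2⌋ × 576 = 407 × 576 mm
V2: ⌊576/2⌋ × 407 = 288 × 407 mm
V3: ⌊407/2⌋ × 288 = 203 × 288 mm
V4: ⌊288/2⌋ × 203 = 144 × 203 mm
V5: ⌊203/2⌋ × 144 = 101 × 144 mm

101 × 144 mm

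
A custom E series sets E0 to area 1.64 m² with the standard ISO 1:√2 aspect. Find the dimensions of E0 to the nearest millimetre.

1077 × 1523 mm

Let the short side be w mm. Then w · w√2 = 1.64 m² = 1,640,000 mm².
w² = 1,640,000/√2, so w ≈ 1076.9 mm; long side = w√2 ≈ 1522.9 mm.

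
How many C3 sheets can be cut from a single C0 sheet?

C0 = 917 × 1297 mm; C3 = 324 × 458 mm.
Each halving step doubles the count; 3 steps from C0 to C3.
2^3 = 8.

8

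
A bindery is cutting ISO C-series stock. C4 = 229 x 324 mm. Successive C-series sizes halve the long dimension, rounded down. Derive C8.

C5: ⌊324/2⌋ × 229 = 162 × 229 mm
C6: ⌊229/2⌋ × 162 = 114 × 162 mm
C7: ⌊162/2⌋ × 114 = 81 × 114 mm
C8: ⌊114/2⌋ × 81 = 57 × 81 mm

57 × 81 mm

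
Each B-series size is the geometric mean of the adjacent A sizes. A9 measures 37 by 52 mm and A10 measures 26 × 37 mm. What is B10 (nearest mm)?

31 × 44 mm

Short side: √(37 · 26) = √962 ≈ 31.0 → 31 mm
Long side: √(52 · 37) = √1924 ≈ 43.9 → 44 mm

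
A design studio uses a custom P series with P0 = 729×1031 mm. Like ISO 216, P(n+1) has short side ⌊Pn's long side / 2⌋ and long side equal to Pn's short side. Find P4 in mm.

182 × 257 mm

P1: ⌊1031/2⌋ × 729 = 515 × 729 mm
P2: ⌊729/2⌋ × 515 = 364 × 515 mm
P3: ⌊515/2⌋ × 364 = 257 × 364 mm
P4: ⌊364/2⌋ × 257 = 182 × 257 mm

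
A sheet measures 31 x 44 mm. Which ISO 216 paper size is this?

Aspect ratio 44/31 ≈ 1.419 — close to the ISO √2 ≈ 1.414.
In the B-series (B0 = 1000 × 1414 mm): B10 = 31 × 44 mm.

B10 (31 × 44 mm)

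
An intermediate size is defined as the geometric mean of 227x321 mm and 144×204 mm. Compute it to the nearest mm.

181 × 256 mm

Short side: √(227 · 144) = √32688 ≈ 180.8 → 181 mm
Long side: √(321 · 204) = √65484 ≈ 255.9 → 256 mm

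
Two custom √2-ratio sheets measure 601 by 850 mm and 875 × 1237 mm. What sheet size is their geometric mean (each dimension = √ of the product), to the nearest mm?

725 × 1025 mm

Short side: √(601 · 875) = √525875 ≈ 725.2 → 725 mm
Long side: √(850 · 1237) = √1051450 ≈ 1025.4 → 1025 mm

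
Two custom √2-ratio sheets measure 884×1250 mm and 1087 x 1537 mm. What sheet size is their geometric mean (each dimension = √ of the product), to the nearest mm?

980 × 1386 mm

Short side: √(884 · 1087) = √960908 ≈ 980.3 → 980 mm
Long side: √(1250 · 1537) = √1921250 ≈ 1386.1 → 1386 mm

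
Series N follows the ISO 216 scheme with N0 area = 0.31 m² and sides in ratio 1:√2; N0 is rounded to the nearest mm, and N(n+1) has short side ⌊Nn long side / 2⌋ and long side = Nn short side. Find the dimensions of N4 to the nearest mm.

Let N0's short side be w mm. w · w√2 = 0.31 m² = 310,000 mm², so w ≈ 468.2 mm and w√2 ≈ 662.1 mm → N0 = 468 × 662 mm.
N1: ⌊662/2⌋ × 468 = 331 × 468 mm
N2: ⌊468/2⌋ × 331 = 234 × 331 mm
N3: ⌊331/2⌋ × 234 = 165 × 234 mm
N4: ⌊234/2⌋ × 165 = 117 × 165 mm

117 × 165 mm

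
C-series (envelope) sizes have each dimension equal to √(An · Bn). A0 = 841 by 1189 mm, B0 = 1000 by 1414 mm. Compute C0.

Short side: √(841 · 1000) = √841000 ≈ 917.1 → 917 mm
Long side: √(1189 · 1414) = √1681246 ≈ 1296.6 → 1297 mm

917 × 1297 mm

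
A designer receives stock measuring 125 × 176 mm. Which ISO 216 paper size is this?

B6 (125 × 176 mm)

Aspect ratio 176/125 ≈ 1.408 — close to the ISO √2 ≈ 1.414.
In the B-series (B0 = 1000 × 1414 mm): B6 = 125 × 176 mm.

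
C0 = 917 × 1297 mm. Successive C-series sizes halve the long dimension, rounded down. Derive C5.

162 × 229 mm

C1: ⌊1297/2⌋ × 917 = 648 × 917 mm
C2: ⌊917/2⌋ × 648 = 458 × 648 mm
C3: ⌊648/2⌋ × 458 = 324 × 458 mm
C4: ⌊458/2⌋ × 324 = 229 × 324 mm
C5: ⌊324/2⌋ × 229 = 162 × 229 mm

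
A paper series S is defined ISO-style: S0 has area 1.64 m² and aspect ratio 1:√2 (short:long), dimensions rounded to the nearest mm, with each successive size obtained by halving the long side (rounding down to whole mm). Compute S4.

Let S0's short side be w mm. w · w√2 = 1.64 m² = 1,640,000 mm², so w ≈ 1076.9 mm and w√2 ≈ 1522.9 mm → S0 = 1077 × 1523 mm.
S1: ⌊1523/2⌋ × 1077 = 761 × 1077 mm
S2: ⌊1077/2⌋ × 761 = 538 × 761 mm
S3: ⌊761/2⌋ × 538 = 380 × 538 mm
S4: ⌊538/2⌋ × 380 = 269 × 380 mm

269 × 380 mm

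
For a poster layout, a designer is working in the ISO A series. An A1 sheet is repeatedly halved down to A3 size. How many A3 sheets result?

4

Each ISO step halves the sheet: 1 × A1 → 2 × A2 → 4 × A3
From A1 to A3 is 2 halving steps: 2^2 = 4.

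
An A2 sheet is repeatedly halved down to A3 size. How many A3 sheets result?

Each ISO step halves the sheet: 1 × A2 → 2 × A3
From A2 to A3 is 1 halving step: 2^1 = 2.

2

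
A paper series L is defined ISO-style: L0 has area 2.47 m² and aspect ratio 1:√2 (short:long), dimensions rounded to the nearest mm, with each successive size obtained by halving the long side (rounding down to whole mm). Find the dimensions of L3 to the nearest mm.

467 × 661 mm

Let L0's short side be w mm. w · w√2 = 2.47 m² = 2,470,000 mm², so w ≈ 1321.6 mm and w√2 ≈ 1869.0 mm → L0 = 1322 × 1869 mm.
L1: ⌊1869/2⌋ × 1322 = 934 × 1322 mm
L2: ⌊1322/2⌋ × 934 = 661 × 934 mm
L3: ⌊934/2⌋ × 661 = 467 × 661 mm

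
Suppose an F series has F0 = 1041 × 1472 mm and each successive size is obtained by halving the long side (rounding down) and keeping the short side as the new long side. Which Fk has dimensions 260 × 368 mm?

F0: 1041 × 1472 mm
F1: 736 × 1041 mm
F2: 520 × 736 mm
F3: 368 × 520 mm
F4: 260 × 368 mm
F5: 184 × 260 mm
→ matches F4.

F4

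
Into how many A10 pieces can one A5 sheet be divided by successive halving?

Each ISO step halves the sheet: 1 × A5 → 2 × A6 → 4 × A7 → 8 × A8 → …
From A5 to A10 is 5 halving steps: 2^5 = 32.

32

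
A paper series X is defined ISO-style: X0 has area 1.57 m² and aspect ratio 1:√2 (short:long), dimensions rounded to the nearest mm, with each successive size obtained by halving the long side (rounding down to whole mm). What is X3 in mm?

Let X0's short side be w mm. w · w√2 = 1.57 m² = 1,570,000 mm², so w ≈ 1053.6 mm and w√2 ≈ 1490.1 mm → X0 = 1054 × 1490 mm.
X1: ⌊1490/2⌋ × 1054 = 745 × 1054 mm
X2: ⌊1054/2⌋ × 745 = 527 × 745 mm
X3: ⌊745/2⌋ × 527 = 372 × 527 mm

372 × 527 mm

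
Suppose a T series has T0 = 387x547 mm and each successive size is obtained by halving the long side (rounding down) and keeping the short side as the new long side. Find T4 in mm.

T1: ⌊547/2⌋ × 387 = 273 × 387 mm
T2: ⌊387/2⌋ × 273 = 193 × 273 mm
T3: ⌊273/2⌋ × 193 = 136 × 193 mm
T4: ⌊193/2⌋ × 136 = 96 × 136 mm

96 × 136 mm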